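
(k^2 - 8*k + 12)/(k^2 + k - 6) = (k - 6)/(k + 3)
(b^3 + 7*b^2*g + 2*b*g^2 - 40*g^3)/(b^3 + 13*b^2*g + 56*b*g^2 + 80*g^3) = (b - 2*g)/(b + 4*g)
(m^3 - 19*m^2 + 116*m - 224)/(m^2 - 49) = (m^2 - 12*m + 32)/(m + 7)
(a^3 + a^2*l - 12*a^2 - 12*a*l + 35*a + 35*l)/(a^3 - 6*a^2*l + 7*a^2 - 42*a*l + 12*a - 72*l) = (a^3 + a^2*l - 12*a^2 - 12*a*l + 35*a + 35*l)/(a^3 - 6*a^2*l + 7*a^2 - 42*a*l + 12*a - 72*l)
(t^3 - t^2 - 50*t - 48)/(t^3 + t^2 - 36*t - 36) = (t - 8)/(t - 6)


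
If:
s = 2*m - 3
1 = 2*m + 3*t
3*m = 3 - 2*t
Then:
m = 7/5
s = -1/5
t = -3/5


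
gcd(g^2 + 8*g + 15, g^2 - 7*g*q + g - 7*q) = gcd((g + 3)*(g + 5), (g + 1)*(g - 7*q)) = 1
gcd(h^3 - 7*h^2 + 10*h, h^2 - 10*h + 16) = h - 2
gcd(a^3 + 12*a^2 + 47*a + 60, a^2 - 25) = a + 5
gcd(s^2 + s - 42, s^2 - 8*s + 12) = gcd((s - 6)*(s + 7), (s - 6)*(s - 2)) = s - 6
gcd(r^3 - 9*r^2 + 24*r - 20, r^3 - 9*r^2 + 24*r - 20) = r^3 - 9*r^2 + 24*r - 20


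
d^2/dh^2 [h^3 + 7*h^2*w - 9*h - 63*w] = 6*h + 14*w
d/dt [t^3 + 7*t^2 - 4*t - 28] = 3*t^2 + 14*t - 4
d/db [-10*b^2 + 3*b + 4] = 3 - 20*b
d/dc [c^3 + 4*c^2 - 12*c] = 3*c^2 + 8*c - 12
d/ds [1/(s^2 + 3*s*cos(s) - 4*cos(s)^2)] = (3*s*sin(s) - 2*s - 4*sin(2*s) - 3*cos(s))/((s - cos(s))^2*(s + 4*cos(s))^2)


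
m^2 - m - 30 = (m - 6)*(m + 5)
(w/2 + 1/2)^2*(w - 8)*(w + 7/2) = w^4/4 - 5*w^3/8 - 9*w^2 - 121*w/8 - 7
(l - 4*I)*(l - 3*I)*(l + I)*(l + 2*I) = l^4 - 4*I*l^3 + 7*l^2 - 22*I*l + 24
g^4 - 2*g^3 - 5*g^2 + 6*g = g*(g - 3)*(g - 1)*(g + 2)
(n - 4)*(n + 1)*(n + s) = n^3 + n^2*s - 3*n^2 - 3*n*s - 4*n - 4*s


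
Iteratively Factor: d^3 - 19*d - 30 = (d - 5)*(d^2 + 5*d + 6) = (d - 5)*(d + 3)*(d + 2)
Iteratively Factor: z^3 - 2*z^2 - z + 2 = (z - 1)*(z^2 - z - 2) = (z - 1)*(z + 1)*(z - 2)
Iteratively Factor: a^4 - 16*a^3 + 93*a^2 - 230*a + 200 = (a - 5)*(a^3 - 11*a^2 + 38*a - 40) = (a - 5)^2*(a^2 - 6*a + 8) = (a - 5)^2*(a - 4)*(a - 2)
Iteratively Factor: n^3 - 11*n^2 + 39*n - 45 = (n - 3)*(n^2 - 8*n + 15) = (n - 3)^2*(n - 5)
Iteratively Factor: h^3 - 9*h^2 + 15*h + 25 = (h - 5)*(h^2 - 4*h - 5) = (h - 5)*(h + 1)*(h - 5)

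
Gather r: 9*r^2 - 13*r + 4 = 9*r^2 - 13*r + 4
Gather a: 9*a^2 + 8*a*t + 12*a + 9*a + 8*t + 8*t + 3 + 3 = 9*a^2 + a*(8*t + 21) + 16*t + 6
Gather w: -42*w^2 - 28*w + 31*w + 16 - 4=-42*w^2 + 3*w + 12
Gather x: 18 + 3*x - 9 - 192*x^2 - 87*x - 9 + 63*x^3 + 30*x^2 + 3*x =63*x^3 - 162*x^2 - 81*x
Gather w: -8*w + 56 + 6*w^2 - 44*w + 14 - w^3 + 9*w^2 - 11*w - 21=-w^3 + 15*w^2 - 63*w + 49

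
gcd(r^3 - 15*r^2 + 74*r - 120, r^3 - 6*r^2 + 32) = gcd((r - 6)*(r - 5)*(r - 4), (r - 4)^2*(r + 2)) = r - 4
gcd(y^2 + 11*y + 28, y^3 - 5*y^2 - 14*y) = 1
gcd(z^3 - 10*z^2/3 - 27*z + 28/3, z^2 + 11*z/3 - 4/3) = z^2 + 11*z/3 - 4/3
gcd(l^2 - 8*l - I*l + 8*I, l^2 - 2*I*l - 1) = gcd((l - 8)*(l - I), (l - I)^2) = l - I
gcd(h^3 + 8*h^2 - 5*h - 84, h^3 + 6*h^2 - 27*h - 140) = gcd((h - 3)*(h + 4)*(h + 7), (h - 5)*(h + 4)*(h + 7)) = h^2 + 11*h + 28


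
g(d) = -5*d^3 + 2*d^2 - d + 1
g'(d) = -15*d^2 + 4*d - 1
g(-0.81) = 5.78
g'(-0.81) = -14.08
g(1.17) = -5.44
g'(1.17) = -16.85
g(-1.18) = 13.18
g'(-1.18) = -26.61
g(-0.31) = 1.65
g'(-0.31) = -3.68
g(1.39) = -9.95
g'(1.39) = -24.42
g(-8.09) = 2787.36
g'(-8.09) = -1015.08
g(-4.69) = 565.49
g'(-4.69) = -349.70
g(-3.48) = 239.42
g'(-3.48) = -196.58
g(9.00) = -3491.00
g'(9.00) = -1180.00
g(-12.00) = 8941.00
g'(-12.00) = -2209.00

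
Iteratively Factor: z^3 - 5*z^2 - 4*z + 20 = (z + 2)*(z^2 - 7*z + 10) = (z - 2)*(z + 2)*(z - 5)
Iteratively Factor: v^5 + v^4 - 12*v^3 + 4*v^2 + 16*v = (v + 4)*(v^4 - 3*v^3 + 4*v) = (v - 2)*(v + 4)*(v^3 - v^2 - 2*v) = (v - 2)*(v + 1)*(v + 4)*(v^2 - 2*v) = (v - 2)^2*(v + 1)*(v + 4)*(v)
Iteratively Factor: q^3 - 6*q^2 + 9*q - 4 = (q - 4)*(q^2 - 2*q + 1) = (q - 4)*(q - 1)*(q - 1)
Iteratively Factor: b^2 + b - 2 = (b - 1)*(b + 2)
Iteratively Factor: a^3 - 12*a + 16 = (a + 4)*(a^2 - 4*a + 4) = (a - 2)*(a + 4)*(a - 2)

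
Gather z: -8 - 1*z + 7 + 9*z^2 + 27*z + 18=9*z^2 + 26*z + 17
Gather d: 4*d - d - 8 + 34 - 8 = 3*d + 18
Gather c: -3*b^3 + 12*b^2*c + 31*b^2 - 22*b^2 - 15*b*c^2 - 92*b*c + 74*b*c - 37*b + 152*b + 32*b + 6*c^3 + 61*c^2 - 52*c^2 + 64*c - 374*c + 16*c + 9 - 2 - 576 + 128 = -3*b^3 + 9*b^2 + 147*b + 6*c^3 + c^2*(9 - 15*b) + c*(12*b^2 - 18*b - 294) - 441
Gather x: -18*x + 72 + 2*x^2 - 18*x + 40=2*x^2 - 36*x + 112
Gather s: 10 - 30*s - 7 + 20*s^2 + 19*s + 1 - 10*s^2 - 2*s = 10*s^2 - 13*s + 4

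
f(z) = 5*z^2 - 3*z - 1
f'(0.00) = -3.00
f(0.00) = -1.00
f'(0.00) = -3.00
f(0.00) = -1.00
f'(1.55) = 12.50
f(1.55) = 6.36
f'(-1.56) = -18.60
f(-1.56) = 15.85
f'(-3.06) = -33.60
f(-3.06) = 55.00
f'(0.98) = 6.80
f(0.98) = 0.86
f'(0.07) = -2.30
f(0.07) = -1.19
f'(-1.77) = -20.70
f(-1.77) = 19.97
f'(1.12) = 8.20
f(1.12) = 1.91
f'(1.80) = 15.00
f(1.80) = 9.80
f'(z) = 10*z - 3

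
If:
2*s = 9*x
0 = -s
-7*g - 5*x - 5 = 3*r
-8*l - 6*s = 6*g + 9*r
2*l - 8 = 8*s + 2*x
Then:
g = 17/15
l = 4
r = -194/45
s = 0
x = 0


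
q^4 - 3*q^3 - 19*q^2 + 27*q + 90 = (q - 5)*(q - 3)*(q + 2)*(q + 3)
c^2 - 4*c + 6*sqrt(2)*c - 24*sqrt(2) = (c - 4)*(c + 6*sqrt(2))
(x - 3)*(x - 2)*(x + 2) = x^3 - 3*x^2 - 4*x + 12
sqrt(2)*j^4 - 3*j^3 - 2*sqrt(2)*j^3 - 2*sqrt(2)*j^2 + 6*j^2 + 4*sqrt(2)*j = j*(j - 2)*(j - 2*sqrt(2))*(sqrt(2)*j + 1)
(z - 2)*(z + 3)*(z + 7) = z^3 + 8*z^2 + z - 42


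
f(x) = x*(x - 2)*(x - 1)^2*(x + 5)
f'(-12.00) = 89726.00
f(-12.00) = -198744.00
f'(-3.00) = -256.00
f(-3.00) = 480.00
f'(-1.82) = -212.03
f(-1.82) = 175.82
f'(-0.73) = -67.70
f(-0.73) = 25.47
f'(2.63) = 111.70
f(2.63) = 33.59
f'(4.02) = 1013.35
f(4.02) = 668.03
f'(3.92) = 900.41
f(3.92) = 572.42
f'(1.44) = -3.63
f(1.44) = -1.01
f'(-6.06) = 3911.61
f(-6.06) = -2580.61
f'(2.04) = 17.12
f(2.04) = 0.62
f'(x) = x*(x - 2)*(x - 1)^2 + x*(x - 2)*(x + 5)*(2*x - 2) + x*(x - 1)^2*(x + 5) + (x - 2)*(x - 1)^2*(x + 5) = 5*x^4 + 4*x^3 - 45*x^2 + 46*x - 10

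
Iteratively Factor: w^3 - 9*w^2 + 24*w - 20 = (w - 5)*(w^2 - 4*w + 4) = (w - 5)*(w - 2)*(w - 2)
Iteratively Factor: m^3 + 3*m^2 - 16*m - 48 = (m + 3)*(m^2 - 16) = (m - 4)*(m + 3)*(m + 4)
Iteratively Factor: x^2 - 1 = (x - 1)*(x + 1)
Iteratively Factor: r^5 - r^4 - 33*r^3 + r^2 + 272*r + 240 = (r + 4)*(r^4 - 5*r^3 - 13*r^2 + 53*r + 60) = (r - 5)*(r + 4)*(r^3 - 13*r - 12) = (r - 5)*(r - 4)*(r + 4)*(r^2 + 4*r + 3) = (r - 5)*(r - 4)*(r + 1)*(r + 4)*(r + 3)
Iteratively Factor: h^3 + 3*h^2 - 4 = (h + 2)*(h^2 + h - 2) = (h - 1)*(h + 2)*(h + 2)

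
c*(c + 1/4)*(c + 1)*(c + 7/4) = c^4 + 3*c^3 + 39*c^2/16 + 7*c/16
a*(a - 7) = a^2 - 7*a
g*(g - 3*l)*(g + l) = g^3 - 2*g^2*l - 3*g*l^2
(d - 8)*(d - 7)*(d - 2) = d^3 - 17*d^2 + 86*d - 112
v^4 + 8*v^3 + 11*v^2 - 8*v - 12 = (v - 1)*(v + 1)*(v + 2)*(v + 6)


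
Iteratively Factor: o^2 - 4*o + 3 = (o - 1)*(o - 3)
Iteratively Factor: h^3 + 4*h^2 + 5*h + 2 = (h + 2)*(h^2 + 2*h + 1) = (h + 1)*(h + 2)*(h + 1)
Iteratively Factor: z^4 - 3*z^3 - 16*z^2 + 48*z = (z)*(z^3 - 3*z^2 - 16*z + 48) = z*(z - 3)*(z^2 - 16) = z*(z - 3)*(z + 4)*(z - 4)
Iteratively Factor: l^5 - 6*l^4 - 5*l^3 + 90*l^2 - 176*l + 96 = (l - 1)*(l^4 - 5*l^3 - 10*l^2 + 80*l - 96) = (l - 3)*(l - 1)*(l^3 - 2*l^2 - 16*l + 32) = (l - 4)*(l - 3)*(l - 1)*(l^2 + 2*l - 8) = (l - 4)*(l - 3)*(l - 2)*(l - 1)*(l + 4)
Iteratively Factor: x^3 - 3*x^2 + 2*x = (x - 2)*(x^2 - x) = x*(x - 2)*(x - 1)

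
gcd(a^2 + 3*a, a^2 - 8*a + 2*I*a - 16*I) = 1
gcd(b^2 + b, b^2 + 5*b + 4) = b + 1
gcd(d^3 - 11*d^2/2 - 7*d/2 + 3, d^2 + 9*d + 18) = 1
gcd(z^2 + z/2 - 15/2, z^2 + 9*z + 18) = z + 3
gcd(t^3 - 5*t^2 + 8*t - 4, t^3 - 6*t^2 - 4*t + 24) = t - 2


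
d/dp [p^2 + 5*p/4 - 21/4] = 2*p + 5/4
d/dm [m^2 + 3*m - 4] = 2*m + 3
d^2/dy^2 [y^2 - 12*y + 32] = 2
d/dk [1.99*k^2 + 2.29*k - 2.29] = 3.98*k + 2.29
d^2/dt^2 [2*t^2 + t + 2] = 4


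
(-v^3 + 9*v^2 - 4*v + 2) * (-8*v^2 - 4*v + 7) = 8*v^5 - 68*v^4 - 11*v^3 + 63*v^2 - 36*v + 14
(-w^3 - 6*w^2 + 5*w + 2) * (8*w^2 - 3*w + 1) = -8*w^5 - 45*w^4 + 57*w^3 - 5*w^2 - w + 2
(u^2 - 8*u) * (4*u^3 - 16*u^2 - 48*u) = 4*u^5 - 48*u^4 + 80*u^3 + 384*u^2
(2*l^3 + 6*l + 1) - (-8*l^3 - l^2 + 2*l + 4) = 10*l^3 + l^2 + 4*l - 3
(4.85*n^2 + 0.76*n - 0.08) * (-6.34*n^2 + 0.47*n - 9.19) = -30.749*n^4 - 2.5389*n^3 - 43.7071*n^2 - 7.022*n + 0.7352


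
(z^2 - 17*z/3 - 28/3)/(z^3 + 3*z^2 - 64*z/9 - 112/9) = 3*(z - 7)/(3*z^2 + 5*z - 28)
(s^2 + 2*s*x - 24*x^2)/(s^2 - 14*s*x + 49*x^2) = (s^2 + 2*s*x - 24*x^2)/(s^2 - 14*s*x + 49*x^2)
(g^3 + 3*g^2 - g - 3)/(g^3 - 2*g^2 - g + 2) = (g + 3)/(g - 2)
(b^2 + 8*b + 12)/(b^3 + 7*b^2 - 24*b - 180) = (b + 2)/(b^2 + b - 30)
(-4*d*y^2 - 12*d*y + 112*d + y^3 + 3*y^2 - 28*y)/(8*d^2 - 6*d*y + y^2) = (y^2 + 3*y - 28)/(-2*d + y)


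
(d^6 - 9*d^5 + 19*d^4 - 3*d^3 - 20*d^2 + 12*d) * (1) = d^6 - 9*d^5 + 19*d^4 - 3*d^3 - 20*d^2 + 12*d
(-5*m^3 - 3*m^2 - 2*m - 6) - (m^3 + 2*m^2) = -6*m^3 - 5*m^2 - 2*m - 6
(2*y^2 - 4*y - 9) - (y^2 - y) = y^2 - 3*y - 9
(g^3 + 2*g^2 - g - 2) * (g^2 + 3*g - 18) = g^5 + 5*g^4 - 13*g^3 - 41*g^2 + 12*g + 36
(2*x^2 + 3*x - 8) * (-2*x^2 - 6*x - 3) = -4*x^4 - 18*x^3 - 8*x^2 + 39*x + 24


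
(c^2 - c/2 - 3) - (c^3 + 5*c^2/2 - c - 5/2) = -c^3 - 3*c^2/2 + c/2 - 1/2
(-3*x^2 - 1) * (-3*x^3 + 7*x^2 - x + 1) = 9*x^5 - 21*x^4 + 6*x^3 - 10*x^2 + x - 1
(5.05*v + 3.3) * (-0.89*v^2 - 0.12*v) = -4.4945*v^3 - 3.543*v^2 - 0.396*v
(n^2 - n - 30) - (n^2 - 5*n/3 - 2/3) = 2*n/3 - 88/3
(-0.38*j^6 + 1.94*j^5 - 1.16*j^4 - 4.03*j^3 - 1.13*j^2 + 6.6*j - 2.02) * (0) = 0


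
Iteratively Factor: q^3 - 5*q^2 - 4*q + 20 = (q + 2)*(q^2 - 7*q + 10) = (q - 2)*(q + 2)*(q - 5)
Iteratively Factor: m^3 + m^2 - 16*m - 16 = (m + 1)*(m^2 - 16) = (m - 4)*(m + 1)*(m + 4)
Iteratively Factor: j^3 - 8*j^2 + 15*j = (j - 5)*(j^2 - 3*j) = j*(j - 5)*(j - 3)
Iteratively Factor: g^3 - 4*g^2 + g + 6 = (g - 3)*(g^2 - g - 2) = (g - 3)*(g + 1)*(g - 2)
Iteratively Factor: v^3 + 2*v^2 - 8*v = (v + 4)*(v^2 - 2*v) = v*(v + 4)*(v - 2)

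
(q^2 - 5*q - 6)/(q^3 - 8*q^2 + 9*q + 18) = 1/(q - 3)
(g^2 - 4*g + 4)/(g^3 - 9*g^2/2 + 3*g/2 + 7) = 2*(g - 2)/(2*g^2 - 5*g - 7)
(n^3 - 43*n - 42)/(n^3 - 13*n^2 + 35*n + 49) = (n + 6)/(n - 7)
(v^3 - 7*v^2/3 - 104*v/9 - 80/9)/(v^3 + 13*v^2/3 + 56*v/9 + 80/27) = 3*(v - 5)/(3*v + 5)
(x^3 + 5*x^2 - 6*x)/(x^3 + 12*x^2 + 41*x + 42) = x*(x^2 + 5*x - 6)/(x^3 + 12*x^2 + 41*x + 42)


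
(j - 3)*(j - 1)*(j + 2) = j^3 - 2*j^2 - 5*j + 6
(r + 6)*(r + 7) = r^2 + 13*r + 42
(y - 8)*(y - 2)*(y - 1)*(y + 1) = y^4 - 10*y^3 + 15*y^2 + 10*y - 16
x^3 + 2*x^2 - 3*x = x*(x - 1)*(x + 3)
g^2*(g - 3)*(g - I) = g^4 - 3*g^3 - I*g^3 + 3*I*g^2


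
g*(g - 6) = g^2 - 6*g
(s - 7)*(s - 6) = s^2 - 13*s + 42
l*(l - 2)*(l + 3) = l^3 + l^2 - 6*l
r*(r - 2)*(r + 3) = r^3 + r^2 - 6*r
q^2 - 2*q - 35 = (q - 7)*(q + 5)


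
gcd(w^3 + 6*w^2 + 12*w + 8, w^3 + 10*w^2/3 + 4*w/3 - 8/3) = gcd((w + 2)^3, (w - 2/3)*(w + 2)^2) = w^2 + 4*w + 4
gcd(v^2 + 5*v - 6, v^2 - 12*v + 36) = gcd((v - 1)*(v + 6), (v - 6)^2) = 1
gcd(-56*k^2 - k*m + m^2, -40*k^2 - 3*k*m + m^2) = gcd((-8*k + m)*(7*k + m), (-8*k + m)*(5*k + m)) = 8*k - m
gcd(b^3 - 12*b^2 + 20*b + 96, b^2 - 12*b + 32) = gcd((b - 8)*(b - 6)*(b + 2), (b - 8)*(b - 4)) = b - 8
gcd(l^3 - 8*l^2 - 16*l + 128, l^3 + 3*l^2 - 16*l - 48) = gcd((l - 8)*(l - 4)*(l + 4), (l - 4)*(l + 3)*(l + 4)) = l^2 - 16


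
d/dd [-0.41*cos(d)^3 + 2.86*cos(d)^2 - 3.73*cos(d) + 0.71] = (1.23*cos(d)^2 - 5.72*cos(d) + 3.73)*sin(d)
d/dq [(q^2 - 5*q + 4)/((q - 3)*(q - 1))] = 1/(q^2 - 6*q + 9)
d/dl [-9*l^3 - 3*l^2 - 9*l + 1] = -27*l^2 - 6*l - 9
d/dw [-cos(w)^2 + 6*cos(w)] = 2*(cos(w) - 3)*sin(w)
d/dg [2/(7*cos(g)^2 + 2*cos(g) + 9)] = 4*(7*cos(g) + 1)*sin(g)/(7*cos(g)^2 + 2*cos(g) + 9)^2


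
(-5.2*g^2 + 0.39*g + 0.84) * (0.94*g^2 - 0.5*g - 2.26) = -4.888*g^4 + 2.9666*g^3 + 12.3466*g^2 - 1.3014*g - 1.8984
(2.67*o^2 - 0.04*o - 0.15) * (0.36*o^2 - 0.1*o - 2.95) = 0.9612*o^4 - 0.2814*o^3 - 7.9265*o^2 + 0.133*o + 0.4425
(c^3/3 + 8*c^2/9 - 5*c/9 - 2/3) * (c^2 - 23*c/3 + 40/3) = c^5/3 - 5*c^4/3 - 79*c^3/27 + 139*c^2/9 - 62*c/27 - 80/9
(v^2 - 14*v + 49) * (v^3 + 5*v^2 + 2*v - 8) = v^5 - 9*v^4 - 19*v^3 + 209*v^2 + 210*v - 392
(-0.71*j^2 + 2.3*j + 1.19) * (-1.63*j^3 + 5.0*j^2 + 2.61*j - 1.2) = 1.1573*j^5 - 7.299*j^4 + 7.7072*j^3 + 12.805*j^2 + 0.3459*j - 1.428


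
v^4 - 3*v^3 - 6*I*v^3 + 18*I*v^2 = v^2*(v - 3)*(v - 6*I)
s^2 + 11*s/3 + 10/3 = (s + 5/3)*(s + 2)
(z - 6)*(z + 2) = z^2 - 4*z - 12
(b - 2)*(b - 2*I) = b^2 - 2*b - 2*I*b + 4*I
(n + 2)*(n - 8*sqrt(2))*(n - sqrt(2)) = n^3 - 9*sqrt(2)*n^2 + 2*n^2 - 18*sqrt(2)*n + 16*n + 32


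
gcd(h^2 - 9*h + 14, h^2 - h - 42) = h - 7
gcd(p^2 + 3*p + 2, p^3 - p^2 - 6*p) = p + 2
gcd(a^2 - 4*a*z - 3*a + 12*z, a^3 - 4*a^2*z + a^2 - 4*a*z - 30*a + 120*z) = -a + 4*z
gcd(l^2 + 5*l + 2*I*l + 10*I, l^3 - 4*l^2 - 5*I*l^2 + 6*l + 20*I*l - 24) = 1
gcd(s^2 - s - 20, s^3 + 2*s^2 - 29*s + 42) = 1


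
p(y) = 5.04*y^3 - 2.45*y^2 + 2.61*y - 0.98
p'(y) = 15.12*y^2 - 4.9*y + 2.61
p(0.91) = 3.16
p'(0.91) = 10.67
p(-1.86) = -46.74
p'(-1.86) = 64.03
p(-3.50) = -256.22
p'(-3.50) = 204.98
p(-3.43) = -242.14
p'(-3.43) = 197.30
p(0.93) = 3.38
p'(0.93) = 11.13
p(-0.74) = -6.30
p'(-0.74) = 14.52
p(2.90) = 108.91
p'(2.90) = 115.56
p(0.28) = -0.33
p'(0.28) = 2.42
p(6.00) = 1015.12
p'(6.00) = 517.53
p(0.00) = -0.98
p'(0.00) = 2.61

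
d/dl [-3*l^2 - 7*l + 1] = -6*l - 7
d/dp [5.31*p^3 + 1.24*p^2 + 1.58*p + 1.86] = 15.93*p^2 + 2.48*p + 1.58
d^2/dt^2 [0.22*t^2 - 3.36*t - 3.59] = 0.440000000000000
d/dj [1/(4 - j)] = (j - 4)^(-2)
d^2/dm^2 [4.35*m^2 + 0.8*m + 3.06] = 8.70000000000000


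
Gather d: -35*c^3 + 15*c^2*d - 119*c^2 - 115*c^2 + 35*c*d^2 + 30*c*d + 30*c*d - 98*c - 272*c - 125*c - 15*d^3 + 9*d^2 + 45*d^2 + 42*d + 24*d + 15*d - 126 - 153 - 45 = -35*c^3 - 234*c^2 - 495*c - 15*d^3 + d^2*(35*c + 54) + d*(15*c^2 + 60*c + 81) - 324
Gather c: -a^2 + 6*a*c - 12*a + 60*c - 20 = -a^2 - 12*a + c*(6*a + 60) - 20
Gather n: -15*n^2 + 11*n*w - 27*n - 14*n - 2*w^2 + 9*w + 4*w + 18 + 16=-15*n^2 + n*(11*w - 41) - 2*w^2 + 13*w + 34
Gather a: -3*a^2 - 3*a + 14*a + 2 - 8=-3*a^2 + 11*a - 6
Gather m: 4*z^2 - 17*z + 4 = 4*z^2 - 17*z + 4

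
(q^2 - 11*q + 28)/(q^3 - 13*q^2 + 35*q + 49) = (q - 4)/(q^2 - 6*q - 7)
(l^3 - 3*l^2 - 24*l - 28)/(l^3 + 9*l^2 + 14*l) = (l^2 - 5*l - 14)/(l*(l + 7))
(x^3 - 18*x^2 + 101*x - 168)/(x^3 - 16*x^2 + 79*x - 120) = (x - 7)/(x - 5)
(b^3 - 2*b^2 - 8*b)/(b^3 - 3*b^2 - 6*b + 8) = b/(b - 1)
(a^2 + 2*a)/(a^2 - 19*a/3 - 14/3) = 3*a*(a + 2)/(3*a^2 - 19*a - 14)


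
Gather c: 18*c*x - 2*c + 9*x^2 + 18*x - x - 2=c*(18*x - 2) + 9*x^2 + 17*x - 2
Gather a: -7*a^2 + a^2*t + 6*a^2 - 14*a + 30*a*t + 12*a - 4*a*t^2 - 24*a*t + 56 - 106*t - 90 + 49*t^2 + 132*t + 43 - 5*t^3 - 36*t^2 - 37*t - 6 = a^2*(t - 1) + a*(-4*t^2 + 6*t - 2) - 5*t^3 + 13*t^2 - 11*t + 3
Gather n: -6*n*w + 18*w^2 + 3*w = -6*n*w + 18*w^2 + 3*w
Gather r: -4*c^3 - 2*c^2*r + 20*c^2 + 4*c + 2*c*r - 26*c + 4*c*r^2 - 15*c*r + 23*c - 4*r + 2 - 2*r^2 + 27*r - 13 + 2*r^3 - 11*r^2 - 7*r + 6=-4*c^3 + 20*c^2 + c + 2*r^3 + r^2*(4*c - 13) + r*(-2*c^2 - 13*c + 16) - 5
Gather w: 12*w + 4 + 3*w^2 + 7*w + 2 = 3*w^2 + 19*w + 6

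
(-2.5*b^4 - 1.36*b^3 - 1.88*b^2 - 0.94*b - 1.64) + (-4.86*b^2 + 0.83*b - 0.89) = -2.5*b^4 - 1.36*b^3 - 6.74*b^2 - 0.11*b - 2.53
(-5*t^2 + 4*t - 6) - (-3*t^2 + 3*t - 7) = -2*t^2 + t + 1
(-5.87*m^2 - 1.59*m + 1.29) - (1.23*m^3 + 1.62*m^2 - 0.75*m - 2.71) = -1.23*m^3 - 7.49*m^2 - 0.84*m + 4.0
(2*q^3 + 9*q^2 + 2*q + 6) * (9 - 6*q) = -12*q^4 - 36*q^3 + 69*q^2 - 18*q + 54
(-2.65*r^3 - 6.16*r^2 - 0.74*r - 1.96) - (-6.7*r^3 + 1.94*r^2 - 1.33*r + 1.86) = 4.05*r^3 - 8.1*r^2 + 0.59*r - 3.82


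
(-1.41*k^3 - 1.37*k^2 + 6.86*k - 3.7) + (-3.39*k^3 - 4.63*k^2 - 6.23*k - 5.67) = -4.8*k^3 - 6.0*k^2 + 0.63*k - 9.37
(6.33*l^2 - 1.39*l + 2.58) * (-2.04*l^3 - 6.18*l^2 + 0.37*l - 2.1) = -12.9132*l^5 - 36.2838*l^4 + 5.6691*l^3 - 29.7517*l^2 + 3.8736*l - 5.418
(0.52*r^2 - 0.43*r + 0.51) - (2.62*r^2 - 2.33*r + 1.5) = -2.1*r^2 + 1.9*r - 0.99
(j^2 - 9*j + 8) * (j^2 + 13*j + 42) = j^4 + 4*j^3 - 67*j^2 - 274*j + 336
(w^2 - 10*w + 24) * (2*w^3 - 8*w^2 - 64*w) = 2*w^5 - 28*w^4 + 64*w^3 + 448*w^2 - 1536*w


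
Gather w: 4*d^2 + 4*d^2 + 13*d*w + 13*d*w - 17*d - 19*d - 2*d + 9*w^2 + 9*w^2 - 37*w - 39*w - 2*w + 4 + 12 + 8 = 8*d^2 - 38*d + 18*w^2 + w*(26*d - 78) + 24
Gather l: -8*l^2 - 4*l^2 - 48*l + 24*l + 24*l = -12*l^2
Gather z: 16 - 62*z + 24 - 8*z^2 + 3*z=-8*z^2 - 59*z + 40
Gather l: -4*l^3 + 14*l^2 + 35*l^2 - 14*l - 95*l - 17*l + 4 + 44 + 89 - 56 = -4*l^3 + 49*l^2 - 126*l + 81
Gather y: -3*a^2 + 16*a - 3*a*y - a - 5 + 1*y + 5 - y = -3*a^2 - 3*a*y + 15*a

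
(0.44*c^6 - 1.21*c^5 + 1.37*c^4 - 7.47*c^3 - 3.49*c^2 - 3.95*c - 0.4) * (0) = 0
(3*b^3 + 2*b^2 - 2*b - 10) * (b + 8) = 3*b^4 + 26*b^3 + 14*b^2 - 26*b - 80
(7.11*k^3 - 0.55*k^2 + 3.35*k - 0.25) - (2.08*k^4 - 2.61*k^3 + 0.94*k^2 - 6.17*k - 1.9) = -2.08*k^4 + 9.72*k^3 - 1.49*k^2 + 9.52*k + 1.65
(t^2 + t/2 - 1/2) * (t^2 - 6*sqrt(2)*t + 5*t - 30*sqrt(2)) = t^4 - 6*sqrt(2)*t^3 + 11*t^3/2 - 33*sqrt(2)*t^2 + 2*t^2 - 12*sqrt(2)*t - 5*t/2 + 15*sqrt(2)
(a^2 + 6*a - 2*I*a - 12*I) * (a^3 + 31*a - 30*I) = a^5 + 6*a^4 - 2*I*a^4 + 31*a^3 - 12*I*a^3 + 186*a^2 - 92*I*a^2 - 60*a - 552*I*a - 360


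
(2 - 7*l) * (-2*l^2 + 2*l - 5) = 14*l^3 - 18*l^2 + 39*l - 10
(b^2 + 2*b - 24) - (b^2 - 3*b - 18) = 5*b - 6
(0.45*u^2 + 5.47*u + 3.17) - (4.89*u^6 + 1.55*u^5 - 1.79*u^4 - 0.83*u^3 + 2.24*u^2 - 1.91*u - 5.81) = -4.89*u^6 - 1.55*u^5 + 1.79*u^4 + 0.83*u^3 - 1.79*u^2 + 7.38*u + 8.98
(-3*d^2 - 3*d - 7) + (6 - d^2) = -4*d^2 - 3*d - 1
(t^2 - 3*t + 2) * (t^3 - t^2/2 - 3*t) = t^5 - 7*t^4/2 + t^3/2 + 8*t^2 - 6*t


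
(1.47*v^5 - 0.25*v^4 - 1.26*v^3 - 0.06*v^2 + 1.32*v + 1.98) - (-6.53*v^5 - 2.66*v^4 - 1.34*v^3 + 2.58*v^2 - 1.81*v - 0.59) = 8.0*v^5 + 2.41*v^4 + 0.0800000000000001*v^3 - 2.64*v^2 + 3.13*v + 2.57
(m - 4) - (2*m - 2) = -m - 2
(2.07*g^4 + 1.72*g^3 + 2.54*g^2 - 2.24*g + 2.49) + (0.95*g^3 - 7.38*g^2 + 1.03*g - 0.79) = 2.07*g^4 + 2.67*g^3 - 4.84*g^2 - 1.21*g + 1.7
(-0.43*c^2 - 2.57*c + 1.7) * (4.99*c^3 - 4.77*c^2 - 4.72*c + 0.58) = -2.1457*c^5 - 10.7732*c^4 + 22.7715*c^3 + 3.772*c^2 - 9.5146*c + 0.986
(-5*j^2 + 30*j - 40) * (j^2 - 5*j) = -5*j^4 + 55*j^3 - 190*j^2 + 200*j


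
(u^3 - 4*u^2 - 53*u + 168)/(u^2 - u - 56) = u - 3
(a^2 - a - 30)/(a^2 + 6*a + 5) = (a - 6)/(a + 1)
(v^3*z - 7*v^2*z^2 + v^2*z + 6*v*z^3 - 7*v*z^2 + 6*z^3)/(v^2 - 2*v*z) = z*(v^3 - 7*v^2*z + v^2 + 6*v*z^2 - 7*v*z + 6*z^2)/(v*(v - 2*z))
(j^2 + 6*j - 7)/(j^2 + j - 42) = (j - 1)/(j - 6)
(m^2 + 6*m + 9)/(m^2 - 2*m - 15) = (m + 3)/(m - 5)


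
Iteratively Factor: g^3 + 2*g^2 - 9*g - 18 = (g - 3)*(g^2 + 5*g + 6) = (g - 3)*(g + 2)*(g + 3)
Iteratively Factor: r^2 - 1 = (r + 1)*(r - 1)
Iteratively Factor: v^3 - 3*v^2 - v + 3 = (v + 1)*(v^2 - 4*v + 3) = (v - 3)*(v + 1)*(v - 1)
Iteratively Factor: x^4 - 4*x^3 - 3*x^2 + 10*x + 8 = (x + 1)*(x^3 - 5*x^2 + 2*x + 8) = (x + 1)^2*(x^2 - 6*x + 8) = (x - 2)*(x + 1)^2*(x - 4)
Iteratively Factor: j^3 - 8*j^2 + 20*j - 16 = (j - 4)*(j^2 - 4*j + 4) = (j - 4)*(j - 2)*(j - 2)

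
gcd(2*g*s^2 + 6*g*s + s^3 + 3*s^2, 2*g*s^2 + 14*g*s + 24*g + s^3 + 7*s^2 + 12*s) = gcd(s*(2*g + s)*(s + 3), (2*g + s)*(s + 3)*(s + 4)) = 2*g*s + 6*g + s^2 + 3*s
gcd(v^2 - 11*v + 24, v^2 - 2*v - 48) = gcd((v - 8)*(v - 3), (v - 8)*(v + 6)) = v - 8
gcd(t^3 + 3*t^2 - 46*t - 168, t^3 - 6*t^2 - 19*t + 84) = t^2 - 3*t - 28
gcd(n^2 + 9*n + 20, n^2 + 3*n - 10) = n + 5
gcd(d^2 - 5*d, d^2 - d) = d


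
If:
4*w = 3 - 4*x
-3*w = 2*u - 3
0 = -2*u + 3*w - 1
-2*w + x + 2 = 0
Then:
No Solution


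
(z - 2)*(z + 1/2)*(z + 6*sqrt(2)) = z^3 - 3*z^2/2 + 6*sqrt(2)*z^2 - 9*sqrt(2)*z - z - 6*sqrt(2)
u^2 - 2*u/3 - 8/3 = (u - 2)*(u + 4/3)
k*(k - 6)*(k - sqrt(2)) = k^3 - 6*k^2 - sqrt(2)*k^2 + 6*sqrt(2)*k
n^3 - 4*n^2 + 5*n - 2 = (n - 2)*(n - 1)^2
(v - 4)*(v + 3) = v^2 - v - 12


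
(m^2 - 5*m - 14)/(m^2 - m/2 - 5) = 2*(m - 7)/(2*m - 5)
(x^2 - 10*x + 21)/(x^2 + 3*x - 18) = (x - 7)/(x + 6)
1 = 1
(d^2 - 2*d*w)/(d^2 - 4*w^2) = d/(d + 2*w)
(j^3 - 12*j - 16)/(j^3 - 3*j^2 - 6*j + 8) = (j + 2)/(j - 1)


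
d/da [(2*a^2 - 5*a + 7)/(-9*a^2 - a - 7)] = (-47*a^2 + 98*a + 42)/(81*a^4 + 18*a^3 + 127*a^2 + 14*a + 49)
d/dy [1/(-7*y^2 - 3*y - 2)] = (14*y + 3)/(7*y^2 + 3*y + 2)^2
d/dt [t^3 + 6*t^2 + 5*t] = 3*t^2 + 12*t + 5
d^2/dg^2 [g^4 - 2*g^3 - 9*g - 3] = 12*g*(g - 1)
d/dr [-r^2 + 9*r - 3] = 9 - 2*r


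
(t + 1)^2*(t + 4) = t^3 + 6*t^2 + 9*t + 4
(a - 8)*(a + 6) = a^2 - 2*a - 48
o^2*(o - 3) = o^3 - 3*o^2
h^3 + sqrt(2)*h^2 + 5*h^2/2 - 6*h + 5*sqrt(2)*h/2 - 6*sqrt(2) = (h - 3/2)*(h + 4)*(h + sqrt(2))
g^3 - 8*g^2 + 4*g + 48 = (g - 6)*(g - 4)*(g + 2)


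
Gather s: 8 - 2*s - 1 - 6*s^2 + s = -6*s^2 - s + 7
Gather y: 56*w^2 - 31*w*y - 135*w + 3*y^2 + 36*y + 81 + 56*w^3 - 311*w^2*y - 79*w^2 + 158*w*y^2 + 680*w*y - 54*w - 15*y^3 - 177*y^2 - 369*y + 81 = 56*w^3 - 23*w^2 - 189*w - 15*y^3 + y^2*(158*w - 174) + y*(-311*w^2 + 649*w - 333) + 162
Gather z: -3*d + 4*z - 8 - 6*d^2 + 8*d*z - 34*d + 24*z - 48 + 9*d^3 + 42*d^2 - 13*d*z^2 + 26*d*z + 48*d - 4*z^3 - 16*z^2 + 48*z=9*d^3 + 36*d^2 + 11*d - 4*z^3 + z^2*(-13*d - 16) + z*(34*d + 76) - 56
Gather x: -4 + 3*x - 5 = 3*x - 9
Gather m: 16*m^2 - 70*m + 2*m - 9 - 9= 16*m^2 - 68*m - 18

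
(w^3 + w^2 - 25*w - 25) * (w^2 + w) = w^5 + 2*w^4 - 24*w^3 - 50*w^2 - 25*w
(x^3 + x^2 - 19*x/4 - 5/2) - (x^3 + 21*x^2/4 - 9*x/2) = -17*x^2/4 - x/4 - 5/2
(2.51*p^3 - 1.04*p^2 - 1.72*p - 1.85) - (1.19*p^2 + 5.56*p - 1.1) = 2.51*p^3 - 2.23*p^2 - 7.28*p - 0.75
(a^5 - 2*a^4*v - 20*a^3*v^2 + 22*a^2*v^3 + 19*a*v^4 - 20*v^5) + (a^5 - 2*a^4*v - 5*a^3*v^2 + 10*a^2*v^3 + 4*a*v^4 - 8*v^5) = 2*a^5 - 4*a^4*v - 25*a^3*v^2 + 32*a^2*v^3 + 23*a*v^4 - 28*v^5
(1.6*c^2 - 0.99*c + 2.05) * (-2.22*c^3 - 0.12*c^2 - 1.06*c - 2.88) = -3.552*c^5 + 2.0058*c^4 - 6.1282*c^3 - 3.8046*c^2 + 0.6782*c - 5.904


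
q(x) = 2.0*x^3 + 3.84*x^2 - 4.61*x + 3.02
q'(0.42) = -0.33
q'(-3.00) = 26.35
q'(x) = 6.0*x^2 + 7.68*x - 4.61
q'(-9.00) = 412.27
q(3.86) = 157.46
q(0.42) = 1.91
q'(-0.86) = -6.78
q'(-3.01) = 26.63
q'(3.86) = 114.43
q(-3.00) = -2.59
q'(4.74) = 166.60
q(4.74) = 280.44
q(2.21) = 33.17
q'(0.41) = -0.45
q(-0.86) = 8.55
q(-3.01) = -2.85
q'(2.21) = 41.67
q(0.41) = 1.91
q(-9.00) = -1102.45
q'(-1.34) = -4.13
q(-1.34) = 11.28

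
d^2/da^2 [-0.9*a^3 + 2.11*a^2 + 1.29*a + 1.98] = 4.22 - 5.4*a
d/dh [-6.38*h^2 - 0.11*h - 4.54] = -12.76*h - 0.11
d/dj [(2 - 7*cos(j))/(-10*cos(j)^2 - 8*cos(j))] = (35*sin(j) - 8*sin(j)/cos(j)^2 - 20*tan(j))/(2*(5*cos(j) + 4)^2)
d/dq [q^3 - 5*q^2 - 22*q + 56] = 3*q^2 - 10*q - 22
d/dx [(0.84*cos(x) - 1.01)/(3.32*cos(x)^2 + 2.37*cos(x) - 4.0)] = (2.7888*cos(x)^2 - 6.7064*cos(x) + 0.9663)*sin(x)/(11.0224*cos(x)^4 + 15.7368*cos(x)^3 - 20.9431*cos(x)^2 - 18.96*cos(x) + 16.0)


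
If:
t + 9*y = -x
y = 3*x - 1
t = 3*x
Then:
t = 27/31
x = 9/31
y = -4/31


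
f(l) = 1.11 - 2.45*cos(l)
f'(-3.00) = -0.35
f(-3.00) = 3.54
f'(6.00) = -0.68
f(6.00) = -1.24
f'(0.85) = 1.84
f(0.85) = -0.51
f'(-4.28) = 2.22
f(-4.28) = 2.14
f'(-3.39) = 0.60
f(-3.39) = 3.48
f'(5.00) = -2.35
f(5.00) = 0.42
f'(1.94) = 2.28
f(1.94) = 1.99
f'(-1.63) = -2.45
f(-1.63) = 1.25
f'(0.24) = 0.58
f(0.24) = -1.27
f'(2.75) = 0.94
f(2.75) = 3.37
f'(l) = 2.45*sin(l)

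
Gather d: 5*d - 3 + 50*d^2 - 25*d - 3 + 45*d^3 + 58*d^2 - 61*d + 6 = 45*d^3 + 108*d^2 - 81*d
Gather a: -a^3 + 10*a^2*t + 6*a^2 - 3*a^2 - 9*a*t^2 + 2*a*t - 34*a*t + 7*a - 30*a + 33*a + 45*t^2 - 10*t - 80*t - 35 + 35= -a^3 + a^2*(10*t + 3) + a*(-9*t^2 - 32*t + 10) + 45*t^2 - 90*t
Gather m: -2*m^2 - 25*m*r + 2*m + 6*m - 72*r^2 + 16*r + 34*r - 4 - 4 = -2*m^2 + m*(8 - 25*r) - 72*r^2 + 50*r - 8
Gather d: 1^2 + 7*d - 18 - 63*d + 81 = 64 - 56*d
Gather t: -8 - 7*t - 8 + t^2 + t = t^2 - 6*t - 16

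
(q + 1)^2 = q^2 + 2*q + 1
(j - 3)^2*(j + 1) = j^3 - 5*j^2 + 3*j + 9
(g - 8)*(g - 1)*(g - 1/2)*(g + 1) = g^4 - 17*g^3/2 + 3*g^2 + 17*g/2 - 4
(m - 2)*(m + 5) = m^2 + 3*m - 10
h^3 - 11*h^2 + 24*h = h*(h - 8)*(h - 3)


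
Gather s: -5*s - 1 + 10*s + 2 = 5*s + 1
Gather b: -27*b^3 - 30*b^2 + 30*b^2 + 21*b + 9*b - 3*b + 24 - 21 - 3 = -27*b^3 + 27*b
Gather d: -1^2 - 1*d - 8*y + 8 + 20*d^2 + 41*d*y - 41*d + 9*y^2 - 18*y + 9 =20*d^2 + d*(41*y - 42) + 9*y^2 - 26*y + 16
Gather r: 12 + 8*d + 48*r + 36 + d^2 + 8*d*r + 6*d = d^2 + 14*d + r*(8*d + 48) + 48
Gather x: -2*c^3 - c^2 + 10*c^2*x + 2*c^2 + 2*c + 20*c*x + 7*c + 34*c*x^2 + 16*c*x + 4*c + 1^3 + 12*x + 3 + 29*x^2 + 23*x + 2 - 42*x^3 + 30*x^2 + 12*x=-2*c^3 + c^2 + 13*c - 42*x^3 + x^2*(34*c + 59) + x*(10*c^2 + 36*c + 47) + 6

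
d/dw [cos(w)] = -sin(w)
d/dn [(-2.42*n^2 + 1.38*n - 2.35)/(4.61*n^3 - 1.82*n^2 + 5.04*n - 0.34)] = (11.1562*n^4 - 12.7236*n^3 + 22.8153*n^2 - 6.9084*n + 11.3748)/(21.2521*n^6 - 16.7804*n^5 + 49.7812*n^4 - 21.4804*n^3 + 26.6392*n^2 - 3.4272*n + 0.1156)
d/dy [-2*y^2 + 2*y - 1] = 2 - 4*y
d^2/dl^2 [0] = 0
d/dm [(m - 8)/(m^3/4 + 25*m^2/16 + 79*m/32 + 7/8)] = 64*(-8*m^3 + 71*m^2 + 400*m + 330)/(64*m^6 + 800*m^5 + 3764*m^4 + 8348*m^3 + 9041*m^2 + 4424*m + 784)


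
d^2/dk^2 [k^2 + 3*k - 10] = 2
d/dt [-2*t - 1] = -2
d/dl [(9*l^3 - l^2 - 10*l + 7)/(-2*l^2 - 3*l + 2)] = (-18*l^4 - 54*l^3 + 37*l^2 + 24*l + 1)/(4*l^4 + 12*l^3 + l^2 - 12*l + 4)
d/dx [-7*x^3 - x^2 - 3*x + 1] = -21*x^2 - 2*x - 3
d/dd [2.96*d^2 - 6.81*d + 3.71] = 5.92*d - 6.81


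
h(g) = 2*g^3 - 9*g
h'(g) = 6*g^2 - 9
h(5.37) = 261.38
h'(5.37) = 164.02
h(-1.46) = 6.92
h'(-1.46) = 3.79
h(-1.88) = 3.63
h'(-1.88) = 12.21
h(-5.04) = -210.69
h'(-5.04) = 143.41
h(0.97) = -6.90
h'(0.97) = -3.35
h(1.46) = -6.92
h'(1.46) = 3.79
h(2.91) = 23.09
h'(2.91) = 41.81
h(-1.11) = 7.25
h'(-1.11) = -1.61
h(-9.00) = -1377.00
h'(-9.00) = 477.00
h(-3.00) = -27.00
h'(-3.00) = 45.00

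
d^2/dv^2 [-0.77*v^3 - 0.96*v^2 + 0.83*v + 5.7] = -4.62*v - 1.92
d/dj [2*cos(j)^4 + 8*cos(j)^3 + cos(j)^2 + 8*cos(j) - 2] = -2*(4*cos(j) + 6*cos(2*j) + cos(3*j) + 10)*sin(j)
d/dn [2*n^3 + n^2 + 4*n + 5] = 6*n^2 + 2*n + 4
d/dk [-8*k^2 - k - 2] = -16*k - 1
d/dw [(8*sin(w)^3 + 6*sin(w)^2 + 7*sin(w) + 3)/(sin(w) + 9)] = 2*(8*sin(w)^3 + 111*sin(w)^2 + 54*sin(w) + 30)*cos(w)/(sin(w) + 9)^2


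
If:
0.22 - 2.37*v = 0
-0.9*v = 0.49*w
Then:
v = 0.09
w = -0.17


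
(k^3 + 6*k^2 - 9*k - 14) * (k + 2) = k^4 + 8*k^3 + 3*k^2 - 32*k - 28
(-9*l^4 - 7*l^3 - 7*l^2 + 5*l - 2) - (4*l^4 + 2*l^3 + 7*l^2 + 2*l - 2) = -13*l^4 - 9*l^3 - 14*l^2 + 3*l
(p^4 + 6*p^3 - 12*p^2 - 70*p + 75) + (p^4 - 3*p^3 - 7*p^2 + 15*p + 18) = 2*p^4 + 3*p^3 - 19*p^2 - 55*p + 93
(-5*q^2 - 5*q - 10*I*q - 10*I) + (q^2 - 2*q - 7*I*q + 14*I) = -4*q^2 - 7*q - 17*I*q + 4*I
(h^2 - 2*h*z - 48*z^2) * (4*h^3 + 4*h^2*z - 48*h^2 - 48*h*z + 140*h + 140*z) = 4*h^5 - 4*h^4*z - 48*h^4 - 200*h^3*z^2 + 48*h^3*z + 140*h^3 - 192*h^2*z^3 + 2400*h^2*z^2 - 140*h^2*z + 2304*h*z^3 - 7000*h*z^2 - 6720*z^3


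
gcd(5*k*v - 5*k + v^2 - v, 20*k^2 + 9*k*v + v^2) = 5*k + v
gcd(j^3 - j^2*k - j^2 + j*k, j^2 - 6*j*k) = j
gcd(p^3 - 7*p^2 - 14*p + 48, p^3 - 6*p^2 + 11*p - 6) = p - 2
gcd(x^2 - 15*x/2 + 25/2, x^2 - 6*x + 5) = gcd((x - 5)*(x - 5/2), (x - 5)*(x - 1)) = x - 5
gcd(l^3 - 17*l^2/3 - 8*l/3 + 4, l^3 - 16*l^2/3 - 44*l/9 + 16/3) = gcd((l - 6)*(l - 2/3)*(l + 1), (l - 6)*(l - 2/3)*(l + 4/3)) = l^2 - 20*l/3 + 4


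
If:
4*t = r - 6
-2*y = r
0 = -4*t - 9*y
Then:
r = -12/7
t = -27/14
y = 6/7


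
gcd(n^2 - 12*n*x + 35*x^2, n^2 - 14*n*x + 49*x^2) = -n + 7*x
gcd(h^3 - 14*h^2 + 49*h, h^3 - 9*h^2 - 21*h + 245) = h^2 - 14*h + 49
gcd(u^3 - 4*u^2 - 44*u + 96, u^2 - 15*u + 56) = u - 8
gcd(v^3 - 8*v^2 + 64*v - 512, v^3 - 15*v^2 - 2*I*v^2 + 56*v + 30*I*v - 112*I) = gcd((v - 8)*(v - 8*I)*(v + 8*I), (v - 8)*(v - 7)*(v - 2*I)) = v - 8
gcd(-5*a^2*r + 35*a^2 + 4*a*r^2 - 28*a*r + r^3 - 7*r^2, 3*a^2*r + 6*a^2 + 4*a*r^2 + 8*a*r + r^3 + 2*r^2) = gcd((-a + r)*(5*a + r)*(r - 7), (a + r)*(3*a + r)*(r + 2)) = 1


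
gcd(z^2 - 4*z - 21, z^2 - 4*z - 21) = z^2 - 4*z - 21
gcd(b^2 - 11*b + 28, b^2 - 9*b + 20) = b - 4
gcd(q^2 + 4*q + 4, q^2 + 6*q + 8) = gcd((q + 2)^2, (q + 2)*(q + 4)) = q + 2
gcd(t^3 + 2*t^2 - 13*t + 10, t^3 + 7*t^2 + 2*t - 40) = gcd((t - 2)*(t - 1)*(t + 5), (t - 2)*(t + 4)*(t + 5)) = t^2 + 3*t - 10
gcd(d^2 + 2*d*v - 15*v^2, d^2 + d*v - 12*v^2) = -d + 3*v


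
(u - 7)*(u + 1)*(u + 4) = u^3 - 2*u^2 - 31*u - 28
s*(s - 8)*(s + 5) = s^3 - 3*s^2 - 40*s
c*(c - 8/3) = c^2 - 8*c/3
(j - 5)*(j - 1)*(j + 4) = j^3 - 2*j^2 - 19*j + 20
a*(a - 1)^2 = a^3 - 2*a^2 + a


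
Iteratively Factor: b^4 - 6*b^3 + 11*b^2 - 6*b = (b - 1)*(b^3 - 5*b^2 + 6*b) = (b - 2)*(b - 1)*(b^2 - 3*b) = (b - 3)*(b - 2)*(b - 1)*(b)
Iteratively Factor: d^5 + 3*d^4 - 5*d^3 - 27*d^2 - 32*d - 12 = (d + 1)*(d^4 + 2*d^3 - 7*d^2 - 20*d - 12) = (d + 1)*(d + 2)*(d^3 - 7*d - 6) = (d + 1)*(d + 2)^2*(d^2 - 2*d - 3) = (d + 1)^2*(d + 2)^2*(d - 3)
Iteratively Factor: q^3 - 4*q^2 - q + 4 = (q + 1)*(q^2 - 5*q + 4) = (q - 4)*(q + 1)*(q - 1)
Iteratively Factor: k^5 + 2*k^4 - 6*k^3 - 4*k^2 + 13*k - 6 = (k + 2)*(k^4 - 6*k^2 + 8*k - 3) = (k - 1)*(k + 2)*(k^3 + k^2 - 5*k + 3) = (k - 1)*(k + 2)*(k + 3)*(k^2 - 2*k + 1) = (k - 1)^2*(k + 2)*(k + 3)*(k - 1)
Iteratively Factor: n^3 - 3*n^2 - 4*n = (n + 1)*(n^2 - 4*n) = n*(n + 1)*(n - 4)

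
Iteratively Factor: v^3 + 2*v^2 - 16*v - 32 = (v - 4)*(v^2 + 6*v + 8) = (v - 4)*(v + 4)*(v + 2)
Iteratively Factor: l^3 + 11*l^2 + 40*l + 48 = (l + 3)*(l^2 + 8*l + 16) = (l + 3)*(l + 4)*(l + 4)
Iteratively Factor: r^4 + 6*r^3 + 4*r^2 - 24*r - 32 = (r - 2)*(r^3 + 8*r^2 + 20*r + 16) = (r - 2)*(r + 4)*(r^2 + 4*r + 4) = (r - 2)*(r + 2)*(r + 4)*(r + 2)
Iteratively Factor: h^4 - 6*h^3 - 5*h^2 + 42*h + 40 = (h - 5)*(h^3 - h^2 - 10*h - 8) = (h - 5)*(h + 2)*(h^2 - 3*h - 4) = (h - 5)*(h + 1)*(h + 2)*(h - 4)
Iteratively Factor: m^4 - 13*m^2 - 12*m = (m)*(m^3 - 13*m - 12) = m*(m + 1)*(m^2 - m - 12) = m*(m - 4)*(m + 1)*(m + 3)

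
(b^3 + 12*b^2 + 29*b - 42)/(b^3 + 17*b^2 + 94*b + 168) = (b - 1)/(b + 4)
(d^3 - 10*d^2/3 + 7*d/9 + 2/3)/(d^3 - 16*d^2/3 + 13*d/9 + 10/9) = (d - 3)/(d - 5)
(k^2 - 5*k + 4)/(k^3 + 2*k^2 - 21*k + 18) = (k - 4)/(k^2 + 3*k - 18)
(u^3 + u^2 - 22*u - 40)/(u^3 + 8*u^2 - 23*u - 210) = (u^2 + 6*u + 8)/(u^2 + 13*u + 42)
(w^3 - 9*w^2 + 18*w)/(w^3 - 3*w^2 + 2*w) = (w^2 - 9*w + 18)/(w^2 - 3*w + 2)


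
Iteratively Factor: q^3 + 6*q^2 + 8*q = (q + 4)*(q^2 + 2*q) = q*(q + 4)*(q + 2)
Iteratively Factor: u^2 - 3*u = (u)*(u - 3)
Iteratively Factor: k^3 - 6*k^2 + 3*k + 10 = (k - 2)*(k^2 - 4*k - 5) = (k - 5)*(k - 2)*(k + 1)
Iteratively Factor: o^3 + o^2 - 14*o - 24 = (o - 4)*(o^2 + 5*o + 6) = (o - 4)*(o + 2)*(o + 3)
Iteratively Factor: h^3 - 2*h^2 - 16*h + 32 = (h + 4)*(h^2 - 6*h + 8) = (h - 2)*(h + 4)*(h - 4)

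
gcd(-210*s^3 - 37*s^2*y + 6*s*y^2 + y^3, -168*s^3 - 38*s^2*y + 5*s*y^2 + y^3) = -42*s^2 + s*y + y^2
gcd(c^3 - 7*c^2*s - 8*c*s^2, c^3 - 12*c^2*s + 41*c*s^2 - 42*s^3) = 1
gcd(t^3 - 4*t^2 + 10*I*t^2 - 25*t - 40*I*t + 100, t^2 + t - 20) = t - 4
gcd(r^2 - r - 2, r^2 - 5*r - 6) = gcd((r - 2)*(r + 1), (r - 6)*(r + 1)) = r + 1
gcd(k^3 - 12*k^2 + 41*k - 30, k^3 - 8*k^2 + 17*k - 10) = k^2 - 6*k + 5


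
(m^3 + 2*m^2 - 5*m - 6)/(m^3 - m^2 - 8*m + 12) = (m + 1)/(m - 2)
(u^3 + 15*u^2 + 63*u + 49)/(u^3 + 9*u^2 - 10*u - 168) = (u^2 + 8*u + 7)/(u^2 + 2*u - 24)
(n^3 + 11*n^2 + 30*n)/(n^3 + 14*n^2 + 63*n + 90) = n/(n + 3)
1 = 1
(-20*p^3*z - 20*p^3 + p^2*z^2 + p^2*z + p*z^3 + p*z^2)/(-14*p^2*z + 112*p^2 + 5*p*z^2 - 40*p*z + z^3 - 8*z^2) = p*(20*p^2*z + 20*p^2 - p*z^2 - p*z - z^3 - z^2)/(14*p^2*z - 112*p^2 - 5*p*z^2 + 40*p*z - z^3 + 8*z^2)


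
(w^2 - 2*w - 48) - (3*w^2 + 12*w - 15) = -2*w^2 - 14*w - 33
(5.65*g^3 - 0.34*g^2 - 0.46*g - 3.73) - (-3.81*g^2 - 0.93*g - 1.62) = 5.65*g^3 + 3.47*g^2 + 0.47*g - 2.11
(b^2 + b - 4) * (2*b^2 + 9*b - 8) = 2*b^4 + 11*b^3 - 7*b^2 - 44*b + 32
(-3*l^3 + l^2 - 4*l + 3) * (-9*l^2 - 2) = 27*l^5 - 9*l^4 + 42*l^3 - 29*l^2 + 8*l - 6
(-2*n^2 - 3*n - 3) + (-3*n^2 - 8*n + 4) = -5*n^2 - 11*n + 1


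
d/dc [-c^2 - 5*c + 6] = -2*c - 5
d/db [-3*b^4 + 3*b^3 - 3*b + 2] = -12*b^3 + 9*b^2 - 3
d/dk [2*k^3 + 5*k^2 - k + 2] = 6*k^2 + 10*k - 1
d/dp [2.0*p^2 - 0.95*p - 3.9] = 4.0*p - 0.95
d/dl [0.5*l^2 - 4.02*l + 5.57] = 1.0*l - 4.02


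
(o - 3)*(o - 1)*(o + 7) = o^3 + 3*o^2 - 25*o + 21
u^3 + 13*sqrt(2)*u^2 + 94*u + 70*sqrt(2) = (u + sqrt(2))*(u + 5*sqrt(2))*(u + 7*sqrt(2))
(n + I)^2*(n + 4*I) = n^3 + 6*I*n^2 - 9*n - 4*I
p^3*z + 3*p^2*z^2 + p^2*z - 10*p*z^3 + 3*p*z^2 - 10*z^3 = (p - 2*z)*(p + 5*z)*(p*z + z)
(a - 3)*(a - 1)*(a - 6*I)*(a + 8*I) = a^4 - 4*a^3 + 2*I*a^3 + 51*a^2 - 8*I*a^2 - 192*a + 6*I*a + 144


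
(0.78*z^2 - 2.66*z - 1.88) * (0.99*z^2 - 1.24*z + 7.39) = 0.7722*z^4 - 3.6006*z^3 + 7.2014*z^2 - 17.3262*z - 13.8932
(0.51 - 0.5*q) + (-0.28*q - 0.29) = 0.22 - 0.78*q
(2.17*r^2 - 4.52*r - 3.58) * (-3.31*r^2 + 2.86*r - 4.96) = -7.1827*r^4 + 21.1674*r^3 - 11.8406*r^2 + 12.1804*r + 17.7568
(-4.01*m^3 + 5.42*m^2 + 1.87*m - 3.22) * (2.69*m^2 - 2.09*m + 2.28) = -10.7869*m^5 + 22.9607*m^4 - 15.4403*m^3 - 0.212500000000002*m^2 + 10.9934*m - 7.3416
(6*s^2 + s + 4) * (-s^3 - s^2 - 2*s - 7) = -6*s^5 - 7*s^4 - 17*s^3 - 48*s^2 - 15*s - 28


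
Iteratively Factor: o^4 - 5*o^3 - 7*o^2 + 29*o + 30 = (o - 5)*(o^3 - 7*o - 6) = (o - 5)*(o + 1)*(o^2 - o - 6) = (o - 5)*(o - 3)*(o + 1)*(o + 2)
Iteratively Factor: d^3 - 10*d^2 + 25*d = (d - 5)*(d^2 - 5*d) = d*(d - 5)*(d - 5)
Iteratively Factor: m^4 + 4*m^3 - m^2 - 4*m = (m + 4)*(m^3 - m) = m*(m + 4)*(m^2 - 1) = m*(m + 1)*(m + 4)*(m - 1)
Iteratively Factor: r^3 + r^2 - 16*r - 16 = (r + 1)*(r^2 - 16) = (r + 1)*(r + 4)*(r - 4)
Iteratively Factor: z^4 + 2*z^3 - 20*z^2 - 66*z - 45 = (z + 3)*(z^3 - z^2 - 17*z - 15) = (z + 3)^2*(z^2 - 4*z - 5) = (z + 1)*(z + 3)^2*(z - 5)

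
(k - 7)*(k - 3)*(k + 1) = k^3 - 9*k^2 + 11*k + 21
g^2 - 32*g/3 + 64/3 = (g - 8)*(g - 8/3)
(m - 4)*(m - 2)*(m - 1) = m^3 - 7*m^2 + 14*m - 8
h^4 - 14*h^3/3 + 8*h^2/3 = h^2*(h - 4)*(h - 2/3)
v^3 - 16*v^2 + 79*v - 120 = (v - 8)*(v - 5)*(v - 3)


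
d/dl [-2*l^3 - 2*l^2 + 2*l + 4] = -6*l^2 - 4*l + 2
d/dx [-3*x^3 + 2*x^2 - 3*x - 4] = -9*x^2 + 4*x - 3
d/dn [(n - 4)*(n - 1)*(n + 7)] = 3*n^2 + 4*n - 31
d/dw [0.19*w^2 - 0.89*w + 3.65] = 0.38*w - 0.89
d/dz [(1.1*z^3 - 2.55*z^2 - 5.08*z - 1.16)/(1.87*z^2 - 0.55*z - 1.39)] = (2.057*z^4 - 1.21*z^3 + 6.3151*z^2 + 11.4274*z + 6.4232)/(3.4969*z^4 - 2.057*z^3 - 4.8961*z^2 + 1.529*z + 1.9321)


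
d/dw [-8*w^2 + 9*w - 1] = 9 - 16*w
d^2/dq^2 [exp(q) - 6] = exp(q)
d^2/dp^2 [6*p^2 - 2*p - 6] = 12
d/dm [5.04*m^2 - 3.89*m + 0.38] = 10.08*m - 3.89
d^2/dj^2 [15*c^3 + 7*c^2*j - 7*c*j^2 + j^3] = -14*c + 6*j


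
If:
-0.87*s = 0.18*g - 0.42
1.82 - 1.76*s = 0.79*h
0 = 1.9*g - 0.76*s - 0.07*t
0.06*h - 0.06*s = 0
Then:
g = -1.12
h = 0.71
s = 0.71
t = -38.05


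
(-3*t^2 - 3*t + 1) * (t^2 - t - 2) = -3*t^4 + 10*t^2 + 5*t - 2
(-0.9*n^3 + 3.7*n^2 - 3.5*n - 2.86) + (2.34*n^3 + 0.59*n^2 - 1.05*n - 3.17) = 1.44*n^3 + 4.29*n^2 - 4.55*n - 6.03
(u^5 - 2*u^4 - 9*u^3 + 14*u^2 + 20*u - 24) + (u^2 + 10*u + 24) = u^5 - 2*u^4 - 9*u^3 + 15*u^2 + 30*u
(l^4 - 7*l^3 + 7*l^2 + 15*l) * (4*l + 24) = 4*l^5 - 4*l^4 - 140*l^3 + 228*l^2 + 360*l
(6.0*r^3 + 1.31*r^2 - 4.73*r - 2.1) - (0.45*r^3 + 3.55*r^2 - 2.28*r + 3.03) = 5.55*r^3 - 2.24*r^2 - 2.45*r - 5.13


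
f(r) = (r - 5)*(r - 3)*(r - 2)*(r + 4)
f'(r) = (r - 5)*(r - 3)*(r - 2) + (r - 5)*(r - 3)*(r + 4) + (r - 5)*(r - 2)*(r + 4) + (r - 3)*(r - 2)*(r + 4)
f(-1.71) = -268.51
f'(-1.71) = 52.15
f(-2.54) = -276.88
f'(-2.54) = -41.96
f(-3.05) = -233.65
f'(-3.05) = -132.04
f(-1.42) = -250.38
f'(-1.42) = 71.81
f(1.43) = -17.35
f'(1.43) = 43.15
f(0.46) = -79.20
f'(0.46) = 82.30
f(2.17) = 2.46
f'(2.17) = 11.05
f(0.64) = -64.93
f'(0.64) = 76.16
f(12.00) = 10080.00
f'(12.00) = 4198.00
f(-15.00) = 67320.00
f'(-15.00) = -17186.00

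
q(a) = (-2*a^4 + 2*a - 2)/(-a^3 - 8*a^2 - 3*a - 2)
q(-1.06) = 1.00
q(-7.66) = -6699.99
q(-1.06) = 1.00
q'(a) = (2 - 8*a^3)/(-a^3 - 8*a^2 - 3*a - 2) + (3*a^2 + 16*a + 3)*(-2*a^4 + 2*a - 2)/(-a^3 - 8*a^2 - 3*a - 2)^2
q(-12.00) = -68.03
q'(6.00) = 1.35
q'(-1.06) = -0.14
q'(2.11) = 0.71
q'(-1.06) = -0.14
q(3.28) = 1.70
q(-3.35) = 5.90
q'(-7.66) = -363710.34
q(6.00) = 4.93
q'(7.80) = 1.49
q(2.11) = 0.70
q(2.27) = 0.82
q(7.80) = 7.49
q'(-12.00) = -4.43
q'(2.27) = 0.76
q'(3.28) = 0.98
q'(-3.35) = -4.59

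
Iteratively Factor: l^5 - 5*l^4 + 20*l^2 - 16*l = (l)*(l^4 - 5*l^3 + 20*l - 16) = l*(l + 2)*(l^3 - 7*l^2 + 14*l - 8) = l*(l - 2)*(l + 2)*(l^2 - 5*l + 4) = l*(l - 2)*(l - 1)*(l + 2)*(l - 4)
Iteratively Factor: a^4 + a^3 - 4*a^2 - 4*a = (a + 2)*(a^3 - a^2 - 2*a) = (a - 2)*(a + 2)*(a^2 + a) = (a - 2)*(a + 1)*(a + 2)*(a)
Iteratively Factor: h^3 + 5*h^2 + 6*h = (h)*(h^2 + 5*h + 6) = h*(h + 2)*(h + 3)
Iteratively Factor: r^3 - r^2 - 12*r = (r + 3)*(r^2 - 4*r) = r*(r + 3)*(r - 4)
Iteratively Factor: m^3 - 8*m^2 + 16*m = (m - 4)*(m^2 - 4*m) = m*(m - 4)*(m - 4)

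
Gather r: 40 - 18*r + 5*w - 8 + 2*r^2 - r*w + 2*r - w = 2*r^2 + r*(-w - 16) + 4*w + 32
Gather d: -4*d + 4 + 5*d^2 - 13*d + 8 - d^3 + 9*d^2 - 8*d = -d^3 + 14*d^2 - 25*d + 12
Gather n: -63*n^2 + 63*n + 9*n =-63*n^2 + 72*n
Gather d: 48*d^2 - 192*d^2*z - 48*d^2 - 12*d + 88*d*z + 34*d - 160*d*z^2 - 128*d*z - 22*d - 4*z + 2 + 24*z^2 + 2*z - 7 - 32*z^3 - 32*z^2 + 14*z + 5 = -192*d^2*z + d*(-160*z^2 - 40*z) - 32*z^3 - 8*z^2 + 12*z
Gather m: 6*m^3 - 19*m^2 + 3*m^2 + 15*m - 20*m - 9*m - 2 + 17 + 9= 6*m^3 - 16*m^2 - 14*m + 24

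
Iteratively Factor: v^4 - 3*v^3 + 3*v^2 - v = (v - 1)*(v^3 - 2*v^2 + v) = v*(v - 1)*(v^2 - 2*v + 1) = v*(v - 1)^2*(v - 1)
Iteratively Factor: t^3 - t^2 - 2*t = (t)*(t^2 - t - 2) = t*(t - 2)*(t + 1)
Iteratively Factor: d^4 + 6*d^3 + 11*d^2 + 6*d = (d + 2)*(d^3 + 4*d^2 + 3*d) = (d + 1)*(d + 2)*(d^2 + 3*d) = (d + 1)*(d + 2)*(d + 3)*(d)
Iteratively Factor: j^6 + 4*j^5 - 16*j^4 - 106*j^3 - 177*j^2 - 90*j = (j + 2)*(j^5 + 2*j^4 - 20*j^3 - 66*j^2 - 45*j) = (j + 1)*(j + 2)*(j^4 + j^3 - 21*j^2 - 45*j) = (j + 1)*(j + 2)*(j + 3)*(j^3 - 2*j^2 - 15*j) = j*(j + 1)*(j + 2)*(j + 3)*(j^2 - 2*j - 15) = j*(j + 1)*(j + 2)*(j + 3)^2*(j - 5)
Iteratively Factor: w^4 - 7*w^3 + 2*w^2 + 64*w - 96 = (w - 4)*(w^3 - 3*w^2 - 10*w + 24) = (w - 4)*(w - 2)*(w^2 - w - 12) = (w - 4)^2*(w - 2)*(w + 3)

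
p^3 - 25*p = p*(p - 5)*(p + 5)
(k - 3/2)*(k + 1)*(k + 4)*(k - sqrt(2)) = k^4 - sqrt(2)*k^3 + 7*k^3/2 - 7*sqrt(2)*k^2/2 - 7*k^2/2 - 6*k + 7*sqrt(2)*k/2 + 6*sqrt(2)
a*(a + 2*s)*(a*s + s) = a^3*s + 2*a^2*s^2 + a^2*s + 2*a*s^2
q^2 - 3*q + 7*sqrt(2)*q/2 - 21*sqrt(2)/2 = (q - 3)*(q + 7*sqrt(2)/2)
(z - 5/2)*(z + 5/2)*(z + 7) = z^3 + 7*z^2 - 25*z/4 - 175/4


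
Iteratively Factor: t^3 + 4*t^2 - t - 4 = (t - 1)*(t^2 + 5*t + 4) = (t - 1)*(t + 4)*(t + 1)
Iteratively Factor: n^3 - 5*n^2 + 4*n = (n - 1)*(n^2 - 4*n) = n*(n - 1)*(n - 4)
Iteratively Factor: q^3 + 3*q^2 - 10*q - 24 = (q + 4)*(q^2 - q - 6) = (q + 2)*(q + 4)*(q - 3)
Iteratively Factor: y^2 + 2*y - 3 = (y + 3)*(y - 1)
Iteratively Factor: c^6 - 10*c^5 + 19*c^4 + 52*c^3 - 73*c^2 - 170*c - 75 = (c + 1)*(c^5 - 11*c^4 + 30*c^3 + 22*c^2 - 95*c - 75) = (c - 5)*(c + 1)*(c^4 - 6*c^3 + 22*c + 15) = (c - 5)*(c + 1)^2*(c^3 - 7*c^2 + 7*c + 15) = (c - 5)*(c - 3)*(c + 1)^2*(c^2 - 4*c - 5) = (c - 5)^2*(c - 3)*(c + 1)^2*(c + 1)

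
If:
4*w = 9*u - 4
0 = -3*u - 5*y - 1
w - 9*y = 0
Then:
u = -16/153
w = -21/17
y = -7/51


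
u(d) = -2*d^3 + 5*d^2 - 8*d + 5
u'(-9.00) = -584.00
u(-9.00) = 1940.00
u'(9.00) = -404.00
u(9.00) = -1120.00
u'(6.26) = -180.53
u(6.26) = -339.77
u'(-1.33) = -31.91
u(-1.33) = 29.19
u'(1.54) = -6.83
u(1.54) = -2.77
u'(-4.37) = -166.28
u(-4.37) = 302.35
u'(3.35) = -41.84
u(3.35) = -40.88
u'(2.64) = -23.42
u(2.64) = -18.07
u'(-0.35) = -12.24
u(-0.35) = 8.50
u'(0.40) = -4.96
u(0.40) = 2.47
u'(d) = -6*d^2 + 10*d - 8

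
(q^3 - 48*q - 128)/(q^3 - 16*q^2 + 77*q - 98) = (q^3 - 48*q - 128)/(q^3 - 16*q^2 + 77*q - 98)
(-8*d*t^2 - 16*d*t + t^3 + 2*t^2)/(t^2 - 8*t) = (-8*d*t - 16*d + t^2 + 2*t)/(t - 8)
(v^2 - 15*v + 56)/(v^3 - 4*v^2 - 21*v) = (v - 8)/(v*(v + 3))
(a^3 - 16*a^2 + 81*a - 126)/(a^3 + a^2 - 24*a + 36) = (a^2 - 13*a + 42)/(a^2 + 4*a - 12)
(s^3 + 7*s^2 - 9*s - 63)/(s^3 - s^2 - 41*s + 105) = (s + 3)/(s - 5)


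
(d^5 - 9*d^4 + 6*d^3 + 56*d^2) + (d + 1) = d^5 - 9*d^4 + 6*d^3 + 56*d^2 + d + 1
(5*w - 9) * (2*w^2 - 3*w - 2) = 10*w^3 - 33*w^2 + 17*w + 18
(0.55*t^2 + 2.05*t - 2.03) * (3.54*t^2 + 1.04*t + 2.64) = 1.947*t^4 + 7.829*t^3 - 3.6022*t^2 + 3.3008*t - 5.3592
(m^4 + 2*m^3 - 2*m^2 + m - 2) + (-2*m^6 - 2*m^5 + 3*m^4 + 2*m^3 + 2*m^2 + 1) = -2*m^6 - 2*m^5 + 4*m^4 + 4*m^3 + m - 1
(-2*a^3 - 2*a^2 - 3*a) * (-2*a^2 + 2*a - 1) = 4*a^5 + 4*a^3 - 4*a^2 + 3*a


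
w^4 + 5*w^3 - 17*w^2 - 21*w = w*(w - 3)*(w + 1)*(w + 7)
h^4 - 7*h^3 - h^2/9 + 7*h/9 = h*(h - 7)*(h - 1/3)*(h + 1/3)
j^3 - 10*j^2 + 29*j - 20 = (j - 5)*(j - 4)*(j - 1)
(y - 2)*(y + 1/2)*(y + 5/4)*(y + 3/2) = y^4 + 5*y^3/4 - 13*y^2/4 - 89*y/16 - 15/8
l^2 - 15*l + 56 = (l - 8)*(l - 7)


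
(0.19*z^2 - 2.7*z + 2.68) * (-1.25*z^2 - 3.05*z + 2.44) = -0.2375*z^4 + 2.7955*z^3 + 5.3486*z^2 - 14.762*z + 6.5392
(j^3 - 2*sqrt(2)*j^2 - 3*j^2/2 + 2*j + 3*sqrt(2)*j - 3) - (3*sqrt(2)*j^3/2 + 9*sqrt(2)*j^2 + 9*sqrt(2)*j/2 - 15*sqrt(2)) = -3*sqrt(2)*j^3/2 + j^3 - 11*sqrt(2)*j^2 - 3*j^2/2 - 3*sqrt(2)*j/2 + 2*j - 3 + 15*sqrt(2)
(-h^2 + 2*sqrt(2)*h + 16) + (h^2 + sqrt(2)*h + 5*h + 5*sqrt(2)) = 3*sqrt(2)*h + 5*h + 5*sqrt(2) + 16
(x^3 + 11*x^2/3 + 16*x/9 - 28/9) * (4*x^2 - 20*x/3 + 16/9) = 4*x^5 + 8*x^4 - 140*x^3/9 - 160*x^2/9 + 1936*x/81 - 448/81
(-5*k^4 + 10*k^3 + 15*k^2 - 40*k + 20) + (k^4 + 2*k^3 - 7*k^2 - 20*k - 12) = -4*k^4 + 12*k^3 + 8*k^2 - 60*k + 8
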